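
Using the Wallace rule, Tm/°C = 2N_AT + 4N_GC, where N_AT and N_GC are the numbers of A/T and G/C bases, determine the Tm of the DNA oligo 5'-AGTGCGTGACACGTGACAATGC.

68°C

Counting bases: G=7, A=6, C=5, T=4
A+T = 10, G+C = 12
Tm = 2(10) + 4(12) = 20 + 48 = 68°C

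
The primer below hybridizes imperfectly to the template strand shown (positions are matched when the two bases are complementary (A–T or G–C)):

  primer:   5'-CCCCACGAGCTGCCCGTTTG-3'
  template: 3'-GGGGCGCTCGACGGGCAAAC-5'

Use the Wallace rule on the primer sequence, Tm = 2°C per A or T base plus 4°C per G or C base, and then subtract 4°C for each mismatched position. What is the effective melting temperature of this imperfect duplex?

Primer base counts: A=2, T=4, G=5, C=9 → A+T=6, G+C=14
Perfect-match Tm = 2(6) + 4(14) = 12 + 56 = 68°C
Mismatches (positions where the bases are not complementary): 1 (at position 5)
Effective Tm = 68 − 1×4 = 68 − 4 = 64°C

64°C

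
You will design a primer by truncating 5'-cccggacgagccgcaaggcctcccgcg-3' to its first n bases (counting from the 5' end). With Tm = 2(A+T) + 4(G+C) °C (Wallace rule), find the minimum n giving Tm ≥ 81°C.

First 22 bases: CCCGGACGAGCCGCAAGGCCTC → Tm = 78°C (< 81°C)
First 23 bases: CCCGGACGAGCCGCAAGGCCTCC → Tm = 82°C (≥ 81°C)
Each additional base adds 2°C (A/T) or 4°C (G/C), so Tm is non-decreasing in n; n = 23 is the first length to reach 81°C.

n = 23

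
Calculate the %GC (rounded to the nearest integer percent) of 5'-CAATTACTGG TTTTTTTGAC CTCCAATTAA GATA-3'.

29%

Base counts: C=6, A=10, G=4, T=14
G+C = 4 + 6 = 10 out of 34 bases
%GC = 10/34 × 100 = 29.41% ≈ 29%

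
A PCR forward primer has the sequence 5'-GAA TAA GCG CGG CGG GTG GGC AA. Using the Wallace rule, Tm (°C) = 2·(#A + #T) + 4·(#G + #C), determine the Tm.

76°C

Scanning the sequence gives A=6, C=4, G=11, T=2.
AT pairs contribute 8, GC pairs contribute 15.
Tm = 2×8 + 4×15 = 76°C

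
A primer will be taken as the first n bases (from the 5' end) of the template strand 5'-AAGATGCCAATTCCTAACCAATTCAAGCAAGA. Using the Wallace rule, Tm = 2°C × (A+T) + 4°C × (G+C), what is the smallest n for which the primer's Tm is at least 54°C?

n = 19

First 18 bases: AAGATGCCAATTCCTAAC → Tm = 50°C (< 54°C)
First 19 bases: AAGATGCCAATTCCTAACC → Tm = 54°C (≥ 54°C)
Each additional base adds 2°C (A/T) or 4°C (G/C), so Tm is non-decreasing in n; n = 19 is the first length to reach 54°C.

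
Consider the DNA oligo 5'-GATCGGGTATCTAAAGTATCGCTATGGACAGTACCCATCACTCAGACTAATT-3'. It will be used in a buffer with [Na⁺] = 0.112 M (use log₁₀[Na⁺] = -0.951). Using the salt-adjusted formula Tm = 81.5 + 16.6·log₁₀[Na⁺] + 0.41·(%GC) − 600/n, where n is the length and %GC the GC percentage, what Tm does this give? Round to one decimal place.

71.5°C

Length n = 52. G=10, C=12, A=16, T=14
G+C = 22, so %GC = 22/52 × 100 = 42.308%
Salt term: 16.6 × (-0.951) = -15.787
GC term: 0.41 × 42.308 = 17.346; length term: −600/52 = −11.538
Tm = 81.5 + (-15.787) + 17.346 − 11.538 = 71.521 → 71.5°C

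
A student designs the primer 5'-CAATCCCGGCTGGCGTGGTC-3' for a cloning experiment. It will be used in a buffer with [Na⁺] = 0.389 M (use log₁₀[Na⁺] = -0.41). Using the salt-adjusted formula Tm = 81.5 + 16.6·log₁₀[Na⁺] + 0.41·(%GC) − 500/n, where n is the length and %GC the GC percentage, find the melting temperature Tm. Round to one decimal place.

78.4°C

Length n = 20. Counting bases: T=4, C=7, G=7, A=2
G+C = 14, so %GC = 14/20 × 100 = 70%
Salt term: 16.6 × (-0.41) = -6.806
GC term: 0.41 × 70 = 28.7; length term: −500/20 = −25
Tm = 81.5 + (-6.806) + 28.7 − 25 = 78.394 → 78.4°C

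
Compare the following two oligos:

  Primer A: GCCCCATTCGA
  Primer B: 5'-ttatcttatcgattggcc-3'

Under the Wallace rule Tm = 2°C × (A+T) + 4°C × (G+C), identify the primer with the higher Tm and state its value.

Primer A: A+T=4, G+C=7 → Tm = 2(4)+4(7) = 36°C
Primer B: A+T=11, G+C=7 → Tm = 2(11)+4(7) = 50°C
36°C vs 50°C → primer B is higher.

Primer B, 50°C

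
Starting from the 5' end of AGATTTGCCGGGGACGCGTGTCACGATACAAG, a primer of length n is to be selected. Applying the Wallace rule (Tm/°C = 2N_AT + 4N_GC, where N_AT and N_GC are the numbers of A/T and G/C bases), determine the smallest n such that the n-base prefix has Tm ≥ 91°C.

First 28 bases: AGATTTGCCGGGGACGCGTGTCACGATA → Tm = 88°C (< 91°C)
First 29 bases: AGATTTGCCGGGGACGCGTGTCACGATAC → Tm = 92°C (≥ 91°C)
Since every base adds ≥2°C, Tm only increases with n, so the threshold is first crossed at n = 29.

n = 29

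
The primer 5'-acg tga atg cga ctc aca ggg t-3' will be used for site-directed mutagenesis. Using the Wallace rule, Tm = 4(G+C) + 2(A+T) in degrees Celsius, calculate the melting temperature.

Base counts: A=6, G=7, C=5, T=4
So N_AT = 10 and N_GC = 12.
Tm = 2×10 + 4×12 = 68°C

68°C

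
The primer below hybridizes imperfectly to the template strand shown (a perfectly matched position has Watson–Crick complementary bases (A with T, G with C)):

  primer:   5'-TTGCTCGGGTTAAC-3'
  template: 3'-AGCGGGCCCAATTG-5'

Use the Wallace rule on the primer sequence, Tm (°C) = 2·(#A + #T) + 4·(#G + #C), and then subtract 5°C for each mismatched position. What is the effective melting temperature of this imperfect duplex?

32°C

Primer base counts: A=2, T=5, G=4, C=3 → A+T=7, G+C=7
Perfect-match Tm = 2(7) + 4(7) = 14 + 28 = 42°C
Mismatches (positions where the bases are not complementary): 2 (at positions 2, 5)
Effective Tm = 42 − 2×5 = 42 − 10 = 32°C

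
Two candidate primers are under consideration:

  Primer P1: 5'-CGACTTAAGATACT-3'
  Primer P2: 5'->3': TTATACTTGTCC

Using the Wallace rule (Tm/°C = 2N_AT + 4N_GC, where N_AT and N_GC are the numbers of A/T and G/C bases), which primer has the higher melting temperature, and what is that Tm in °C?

Primer P1: A+T=9, G+C=5 → Tm = 2(9)+4(5) = 38°C
Primer P2: A+T=8, G+C=4 → Tm = 2(8)+4(4) = 32°C
38°C vs 32°C → primer P1 is higher.

Primer P1, 38°C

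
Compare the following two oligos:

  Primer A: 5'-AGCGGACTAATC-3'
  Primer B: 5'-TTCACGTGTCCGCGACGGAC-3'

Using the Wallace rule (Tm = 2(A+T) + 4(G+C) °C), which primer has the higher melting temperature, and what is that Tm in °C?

Primer A: A+T=6, G+C=6 → Tm = 2(6)+4(6) = 36°C
Primer B: A+T=7, G+C=13 → Tm = 2(7)+4(13) = 66°C
36°C vs 66°C → primer B is higher.

Primer B, 66°C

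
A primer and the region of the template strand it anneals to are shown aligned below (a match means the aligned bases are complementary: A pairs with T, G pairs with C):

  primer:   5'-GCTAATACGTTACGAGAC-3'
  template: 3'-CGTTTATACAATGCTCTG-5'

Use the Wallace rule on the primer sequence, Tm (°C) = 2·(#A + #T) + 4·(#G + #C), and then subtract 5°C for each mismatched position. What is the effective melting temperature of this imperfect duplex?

42°C

Primer base counts: A=6, T=4, G=4, C=4 → A+T=10, G+C=8
Perfect-match Tm = 2(10) + 4(8) = 20 + 32 = 52°C
Mismatches (positions where the bases are not complementary): 2 (at positions 3, 8)
Effective Tm = 52 − 2×5 = 52 − 10 = 42°C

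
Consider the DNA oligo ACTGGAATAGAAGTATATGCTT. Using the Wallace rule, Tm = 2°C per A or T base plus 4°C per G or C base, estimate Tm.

58°C

Base counts: A=8, T=7, C=2, G=5
So N_AT = 15 and N_GC = 7.
Tm = 2(15) + 4(7) = 30 + 28 = 58°C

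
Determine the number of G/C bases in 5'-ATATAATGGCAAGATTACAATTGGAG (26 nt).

8

C=2, A=11, T=7, G=6
Total G or C: 6 + 2 = 8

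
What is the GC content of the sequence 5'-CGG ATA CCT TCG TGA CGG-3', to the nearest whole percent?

61%

Counting bases: C=5, G=6, T=4, A=3
G+C = 6 + 5 = 11 out of 18 bases
%GC = 11/18 × 100 = 61.11% ≈ 61%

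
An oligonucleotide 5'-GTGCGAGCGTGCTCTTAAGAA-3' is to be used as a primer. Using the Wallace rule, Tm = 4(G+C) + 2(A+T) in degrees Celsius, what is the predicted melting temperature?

A=5, G=7, T=5, C=4
So N_AT = 10 and N_GC = 11.
Tm = 2(10) + 4(11) = 20 + 44 = 64°C

64°C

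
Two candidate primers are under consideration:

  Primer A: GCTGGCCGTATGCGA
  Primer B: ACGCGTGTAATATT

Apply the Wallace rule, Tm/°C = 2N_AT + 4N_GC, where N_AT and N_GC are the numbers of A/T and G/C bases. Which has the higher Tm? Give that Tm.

Primer A, 50°C

Primer A: A+T=5, G+C=10 → Tm = 2(5)+4(10) = 50°C
Primer B: A+T=9, G+C=5 → Tm = 2(9)+4(5) = 38°C
50°C vs 38°C → primer A is higher.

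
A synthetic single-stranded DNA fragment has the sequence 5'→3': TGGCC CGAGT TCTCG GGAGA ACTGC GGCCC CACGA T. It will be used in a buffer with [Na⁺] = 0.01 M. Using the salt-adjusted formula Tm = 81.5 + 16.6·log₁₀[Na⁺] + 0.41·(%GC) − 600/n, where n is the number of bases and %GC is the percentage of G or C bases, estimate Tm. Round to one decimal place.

Length n = 36. Scanning the sequence gives C=12, G=12, T=6, A=6.
G+C = 24, so %GC = 24/36 × 100 = 66.667%
Salt term: 16.6 × (-2) = -33.2
GC term: 0.41 × 66.667 = 27.333; length term: −600/36 = −16.667
Tm = 81.5 + (-33.2) + 27.333 − 16.667 = 58.966 → 59.0°C

59.0°C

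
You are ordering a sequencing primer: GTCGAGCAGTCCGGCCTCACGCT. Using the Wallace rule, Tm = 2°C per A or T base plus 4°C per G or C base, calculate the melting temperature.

78°C

Scanning the sequence gives T=4, G=7, C=9, A=3.
AT pairs contribute 7, GC pairs contribute 16.
Tm = 2×7 + 4×16 = 78°C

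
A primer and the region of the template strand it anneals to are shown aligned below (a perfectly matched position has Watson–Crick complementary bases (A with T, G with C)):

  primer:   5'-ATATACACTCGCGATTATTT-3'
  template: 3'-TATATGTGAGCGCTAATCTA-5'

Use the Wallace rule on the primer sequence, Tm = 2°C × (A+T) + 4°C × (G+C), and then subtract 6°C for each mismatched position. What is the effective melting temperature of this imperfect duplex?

Primer base counts: A=6, T=8, G=2, C=4 → A+T=14, G+C=6
Perfect-match Tm = 2(14) + 4(6) = 28 + 24 = 52°C
Mismatches (positions where the bases are not complementary): 2 (at positions 18, 19)
Effective Tm = 52 − 2×6 = 52 − 12 = 40°C

40°C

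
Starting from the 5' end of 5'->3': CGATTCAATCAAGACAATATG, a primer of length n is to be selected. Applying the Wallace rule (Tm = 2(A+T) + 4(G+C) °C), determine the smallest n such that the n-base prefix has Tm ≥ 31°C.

n = 12

First 11 bases: CGATTCAATCA → Tm = 30°C (< 31°C)
First 12 bases: CGATTCAATCAA → Tm = 32°C (≥ 31°C)
Each additional base adds 2°C (A/T) or 4°C (G/C), so Tm is non-decreasing in n; n = 12 is the first length to reach 31°C.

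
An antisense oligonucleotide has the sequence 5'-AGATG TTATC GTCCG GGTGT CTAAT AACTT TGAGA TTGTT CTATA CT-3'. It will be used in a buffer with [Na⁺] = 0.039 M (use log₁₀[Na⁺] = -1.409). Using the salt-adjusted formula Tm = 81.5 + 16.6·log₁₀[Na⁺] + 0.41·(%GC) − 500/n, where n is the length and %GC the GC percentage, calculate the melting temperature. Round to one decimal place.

Length n = 47. Scanning the sequence gives C=7, G=10, T=19, A=11.
G+C = 17, so %GC = 17/47 × 100 = 36.17%
Salt term: 16.6 × (-1.409) = -23.389
GC term: 0.41 × 36.17 = 14.83; length term: −500/47 = −10.638
Tm = 81.5 + (-23.389) + 14.83 − 10.638 = 62.303 → 62.3°C

62.3°C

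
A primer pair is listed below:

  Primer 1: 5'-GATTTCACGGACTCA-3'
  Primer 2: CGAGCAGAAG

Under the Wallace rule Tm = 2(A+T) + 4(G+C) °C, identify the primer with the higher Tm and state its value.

Primer 1: A+T=8, G+C=7 → Tm = 2(8)+4(7) = 44°C
Primer 2: A+T=4, G+C=6 → Tm = 2(4)+4(6) = 32°C
44°C vs 32°C → primer 1 is higher.

Primer 1, 44°C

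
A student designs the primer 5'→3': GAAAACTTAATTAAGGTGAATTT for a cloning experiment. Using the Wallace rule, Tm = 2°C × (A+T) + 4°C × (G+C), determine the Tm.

56°C

Scanning the sequence gives T=8, G=4, C=1, A=10.
A+T = 18, G+C = 5
Tm = 2×18 + 4×5 = 56°C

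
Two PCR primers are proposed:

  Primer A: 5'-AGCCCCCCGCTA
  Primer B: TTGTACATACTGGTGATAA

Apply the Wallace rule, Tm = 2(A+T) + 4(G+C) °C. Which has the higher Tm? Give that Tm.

Primer B, 50°C

Primer A: A+T=3, G+C=9 → Tm = 2(3)+4(9) = 42°C
Primer B: A+T=13, G+C=6 → Tm = 2(13)+4(6) = 50°C
42°C vs 50°C → primer B is higher.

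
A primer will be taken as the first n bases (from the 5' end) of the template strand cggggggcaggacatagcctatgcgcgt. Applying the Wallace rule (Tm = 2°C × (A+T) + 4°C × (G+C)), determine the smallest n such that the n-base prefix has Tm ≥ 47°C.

First 12 bases: CGGGGGGCAGGA → Tm = 44°C (< 47°C)
First 13 bases: CGGGGGGCAGGAC → Tm = 48°C (≥ 47°C)
Since every base adds ≥2°C, Tm only increases with n, so the threshold is first crossed at n = 13.

n = 13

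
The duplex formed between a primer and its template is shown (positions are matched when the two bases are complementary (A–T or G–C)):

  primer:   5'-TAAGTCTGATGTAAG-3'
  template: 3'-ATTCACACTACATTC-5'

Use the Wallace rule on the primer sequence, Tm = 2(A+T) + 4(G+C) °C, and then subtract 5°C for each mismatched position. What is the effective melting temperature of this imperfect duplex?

Primer base counts: A=5, T=5, G=4, C=1 → A+T=10, G+C=5
Perfect-match Tm = 2(10) + 4(5) = 20 + 20 = 40°C
Mismatches (positions where the bases are not complementary): 1 (at position 6)
Effective Tm = 40 − 1×5 = 40 − 5 = 35°C

35°C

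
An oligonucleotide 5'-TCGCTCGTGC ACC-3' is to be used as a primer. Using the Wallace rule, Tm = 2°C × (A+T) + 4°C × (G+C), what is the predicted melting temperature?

Counting bases: A=1, C=6, G=3, T=3
A+T = 4, G+C = 9
Tm = 2×4 + 4×9 = 44°C

44°C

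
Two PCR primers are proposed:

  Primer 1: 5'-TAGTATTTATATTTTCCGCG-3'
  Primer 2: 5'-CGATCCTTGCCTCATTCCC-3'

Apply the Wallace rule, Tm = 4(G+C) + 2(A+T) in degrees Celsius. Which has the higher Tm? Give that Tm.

Primer 1: A+T=14, G+C=6 → Tm = 2(14)+4(6) = 52°C
Primer 2: A+T=8, G+C=11 → Tm = 2(8)+4(11) = 60°C
52°C vs 60°C → primer 2 is higher.

Primer 2, 60°C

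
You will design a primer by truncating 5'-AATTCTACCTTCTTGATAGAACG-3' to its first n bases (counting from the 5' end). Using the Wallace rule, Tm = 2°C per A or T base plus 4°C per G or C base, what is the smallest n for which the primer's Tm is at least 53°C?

n = 21

First 20 bases: AATTCTACCTTCTTGATAGA → Tm = 52°C (< 53°C)
First 21 bases: AATTCTACCTTCTTGATAGAA → Tm = 54°C (≥ 53°C)
Since every base adds ≥2°C, Tm only increases with n, so the threshold is first crossed at n = 21.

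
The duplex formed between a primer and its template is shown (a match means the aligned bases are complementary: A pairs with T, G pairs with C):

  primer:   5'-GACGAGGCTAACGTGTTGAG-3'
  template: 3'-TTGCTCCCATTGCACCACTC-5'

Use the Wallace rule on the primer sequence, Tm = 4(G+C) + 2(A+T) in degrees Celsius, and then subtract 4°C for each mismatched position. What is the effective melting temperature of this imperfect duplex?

Primer base counts: A=5, T=4, G=8, C=3 → A+T=9, G+C=11
Perfect-match Tm = 2(9) + 4(11) = 18 + 44 = 62°C
Mismatches (positions where the bases are not complementary): 3 (at positions 1, 8, 16)
Effective Tm = 62 − 3×4 = 62 − 12 = 50°C

50°C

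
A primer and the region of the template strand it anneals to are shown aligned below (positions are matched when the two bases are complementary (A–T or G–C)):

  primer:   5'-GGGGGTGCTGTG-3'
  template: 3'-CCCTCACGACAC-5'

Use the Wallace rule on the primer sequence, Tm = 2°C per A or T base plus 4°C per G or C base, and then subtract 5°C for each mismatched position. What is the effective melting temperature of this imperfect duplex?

37°C

Primer base counts: A=0, T=3, G=8, C=1 → A+T=3, G+C=9
Perfect-match Tm = 2(3) + 4(9) = 6 + 36 = 42°C
Mismatches (positions where the bases are not complementary): 1 (at position 4)
Effective Tm = 42 − 1×5 = 42 − 5 = 37°C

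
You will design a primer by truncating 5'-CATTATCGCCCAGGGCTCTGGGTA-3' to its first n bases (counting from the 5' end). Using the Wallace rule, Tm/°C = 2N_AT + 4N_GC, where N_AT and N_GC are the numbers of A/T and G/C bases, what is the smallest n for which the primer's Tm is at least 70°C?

First 21 bases: CATTATCGCCCAGGGCTCTGG → Tm = 68°C (< 70°C)
First 22 bases: CATTATCGCCCAGGGCTCTGGG → Tm = 72°C (≥ 70°C)
Since every base adds ≥2°C, Tm only increases with n, so the threshold is first crossed at n = 22.

n = 22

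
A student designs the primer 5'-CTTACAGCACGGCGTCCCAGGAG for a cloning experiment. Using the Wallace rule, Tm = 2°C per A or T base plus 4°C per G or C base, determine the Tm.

C=8, T=3, A=5, G=7
So N_AT = 8 and N_GC = 15.
Tm = 2(8) + 4(15) = 16 + 60 = 76°C

76°C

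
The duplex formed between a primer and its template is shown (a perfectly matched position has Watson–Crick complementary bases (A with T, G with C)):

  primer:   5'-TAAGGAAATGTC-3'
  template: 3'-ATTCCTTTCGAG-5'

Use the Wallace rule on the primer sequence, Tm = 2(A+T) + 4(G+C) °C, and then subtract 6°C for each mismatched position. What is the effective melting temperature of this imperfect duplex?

Primer base counts: A=5, T=3, G=3, C=1 → A+T=8, G+C=4
Perfect-match Tm = 2(8) + 4(4) = 16 + 16 = 32°C
Mismatches (positions where the bases are not complementary): 2 (at positions 9, 10)
Effective Tm = 32 − 2×6 = 32 − 12 = 20°C

20°C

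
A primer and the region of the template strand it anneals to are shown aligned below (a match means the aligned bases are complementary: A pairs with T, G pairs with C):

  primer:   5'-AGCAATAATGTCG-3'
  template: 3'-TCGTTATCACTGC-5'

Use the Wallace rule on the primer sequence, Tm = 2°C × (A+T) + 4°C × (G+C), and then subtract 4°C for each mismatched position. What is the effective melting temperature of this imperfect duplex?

Primer base counts: A=5, T=3, G=3, C=2 → A+T=8, G+C=5
Perfect-match Tm = 2(8) + 4(5) = 16 + 20 = 36°C
Mismatches (positions where the bases are not complementary): 2 (at positions 8, 11)
Effective Tm = 36 − 2×4 = 36 − 8 = 28°C

28°C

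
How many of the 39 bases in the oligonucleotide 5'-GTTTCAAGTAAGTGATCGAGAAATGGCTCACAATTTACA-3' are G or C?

14

Counting bases: G=8, A=14, T=11, C=6
G+C = 8 + 6 = 14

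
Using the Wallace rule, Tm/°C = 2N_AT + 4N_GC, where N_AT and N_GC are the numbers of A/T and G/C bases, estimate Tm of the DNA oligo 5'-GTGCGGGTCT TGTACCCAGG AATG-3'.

76°C

T=6, G=9, C=5, A=4
AT pairs contribute 10, GC pairs contribute 14.
Tm = 4·14 + 2·10 = 56 + 20 = 76°C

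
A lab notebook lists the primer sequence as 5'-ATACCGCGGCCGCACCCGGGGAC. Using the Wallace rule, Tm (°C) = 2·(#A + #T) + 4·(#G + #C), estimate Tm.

82°C

Counting bases: T=1, A=4, G=8, C=10
A+T = 5, G+C = 18
Tm = 4·18 + 2·5 = 72 + 10 = 82°C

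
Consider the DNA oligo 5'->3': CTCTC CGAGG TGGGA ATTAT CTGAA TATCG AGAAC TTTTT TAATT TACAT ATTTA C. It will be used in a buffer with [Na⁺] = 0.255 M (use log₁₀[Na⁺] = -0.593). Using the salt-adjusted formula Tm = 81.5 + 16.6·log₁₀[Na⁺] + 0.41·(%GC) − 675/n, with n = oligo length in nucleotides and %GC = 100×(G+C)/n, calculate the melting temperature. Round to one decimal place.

72.8°C

Length n = 56. Base counts: G=9, A=16, C=9, T=22
G+C = 18, so %GC = 18/56 × 100 = 32.143%
Salt term: 16.6 × (-0.593) = -9.844
GC term: 0.41 × 32.143 = 13.179; length term: −675/56 = −12.054
Tm = 81.5 + (-9.844) + 13.179 − 12.054 = 72.781 → 72.8°C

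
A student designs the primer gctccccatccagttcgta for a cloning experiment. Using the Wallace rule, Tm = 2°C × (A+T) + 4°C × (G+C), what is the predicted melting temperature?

Counting bases: T=5, C=8, A=3, G=3
So N_AT = 8 and N_GC = 11.
Tm = 4·11 + 2·8 = 44 + 16 = 60°C

60°C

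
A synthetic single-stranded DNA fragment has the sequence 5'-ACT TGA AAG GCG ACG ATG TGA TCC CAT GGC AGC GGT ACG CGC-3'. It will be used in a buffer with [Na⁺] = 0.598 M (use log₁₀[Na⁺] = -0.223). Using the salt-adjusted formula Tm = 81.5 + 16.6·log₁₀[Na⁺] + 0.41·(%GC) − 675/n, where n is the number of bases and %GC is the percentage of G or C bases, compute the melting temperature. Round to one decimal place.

Length n = 42. Scanning the sequence gives T=7, G=14, C=11, A=10.
G+C = 25, so %GC = 25/42 × 100 = 59.524%
Salt term: 16.6 × (-0.223) = -3.702
GC term: 0.41 × 59.524 = 24.405; length term: −675/42 = −16.071
Tm = 81.5 + (-3.702) + 24.405 − 16.071 = 86.132 → 86.1°C

86.1°C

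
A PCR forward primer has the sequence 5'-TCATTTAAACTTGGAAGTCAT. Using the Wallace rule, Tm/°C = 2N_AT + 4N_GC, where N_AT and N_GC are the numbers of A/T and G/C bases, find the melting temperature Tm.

54°C

Counting bases: C=3, G=3, A=7, T=8
A+T = 15, G+C = 6
Tm = 4·6 + 2·15 = 24 + 30 = 54°C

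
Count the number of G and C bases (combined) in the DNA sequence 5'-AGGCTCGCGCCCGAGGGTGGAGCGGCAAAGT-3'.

22

Counting bases: A=6, T=3, C=8, G=14
Total G or C: 14 + 8 = 22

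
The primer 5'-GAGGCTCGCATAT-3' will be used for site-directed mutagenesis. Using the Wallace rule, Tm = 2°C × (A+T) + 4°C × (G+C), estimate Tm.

Scanning the sequence gives T=3, C=3, A=3, G=4.
AT pairs contribute 6, GC pairs contribute 7.
Tm = 4·7 + 2·6 = 28 + 12 = 40°C

40°C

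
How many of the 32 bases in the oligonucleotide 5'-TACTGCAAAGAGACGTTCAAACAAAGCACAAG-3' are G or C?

13

Counting bases: T=4, C=7, A=15, G=6
Total G or C: 6 + 7 = 13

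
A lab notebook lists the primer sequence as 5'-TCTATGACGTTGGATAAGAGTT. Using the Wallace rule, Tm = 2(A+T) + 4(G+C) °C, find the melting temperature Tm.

60°C

T=8, A=6, G=6, C=2
A+T = 14, G+C = 8
Tm = 2×14 + 4×8 = 60°C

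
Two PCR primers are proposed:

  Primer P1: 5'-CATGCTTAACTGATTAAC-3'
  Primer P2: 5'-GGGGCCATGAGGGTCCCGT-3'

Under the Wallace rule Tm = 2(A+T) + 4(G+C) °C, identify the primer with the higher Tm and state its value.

Primer P2, 66°C

Primer P1: A+T=12, G+C=6 → Tm = 2(12)+4(6) = 48°C
Primer P2: A+T=5, G+C=14 → Tm = 2(5)+4(14) = 66°C
48°C vs 66°C → primer P2 is higher.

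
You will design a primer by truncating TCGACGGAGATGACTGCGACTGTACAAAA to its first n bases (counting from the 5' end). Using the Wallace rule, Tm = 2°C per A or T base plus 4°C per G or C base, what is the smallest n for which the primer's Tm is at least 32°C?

First 9 bases: TCGACGGAG → Tm = 30°C (< 32°C)
First 10 bases: TCGACGGAGA → Tm = 32°C (≥ 32°C)
Each additional base adds 2°C (A/T) or 4°C (G/C), so Tm is non-decreasing in n; n = 10 is the first length to reach 32°C.

n = 10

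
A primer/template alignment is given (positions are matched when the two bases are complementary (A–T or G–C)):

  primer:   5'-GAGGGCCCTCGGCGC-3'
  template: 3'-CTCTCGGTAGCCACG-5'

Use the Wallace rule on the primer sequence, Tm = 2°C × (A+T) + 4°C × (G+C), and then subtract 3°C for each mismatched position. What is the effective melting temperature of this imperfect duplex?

Primer base counts: A=1, T=1, G=7, C=6 → A+T=2, G+C=13
Perfect-match Tm = 2(2) + 4(13) = 4 + 52 = 56°C
Mismatches (positions where the bases are not complementary): 3 (at positions 4, 8, 13)
Effective Tm = 56 − 3×3 = 56 − 9 = 47°C

47°C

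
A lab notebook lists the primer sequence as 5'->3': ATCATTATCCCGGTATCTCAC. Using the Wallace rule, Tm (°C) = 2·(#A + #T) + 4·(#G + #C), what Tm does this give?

60°C

Base counts: G=2, A=5, T=7, C=7
A+T = 12, G+C = 9
Tm = 2×12 + 4×9 = 60°C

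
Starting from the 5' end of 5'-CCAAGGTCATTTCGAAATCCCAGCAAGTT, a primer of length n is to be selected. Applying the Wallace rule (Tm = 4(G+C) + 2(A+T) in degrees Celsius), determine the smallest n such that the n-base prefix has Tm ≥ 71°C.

n = 24

First 23 bases: CCAAGGTCATTTCGAAATCCCAG → Tm = 68°C (< 71°C)
First 24 bases: CCAAGGTCATTTCGAAATCCCAGC → Tm = 72°C (≥ 71°C)
Each additional base adds 2°C (A/T) or 4°C (G/C), so Tm is non-decreasing in n; n = 24 is the first length to reach 71°C.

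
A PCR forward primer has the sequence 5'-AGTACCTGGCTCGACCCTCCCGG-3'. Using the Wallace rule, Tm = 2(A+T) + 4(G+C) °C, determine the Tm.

78°C

Counting bases: T=4, C=10, G=6, A=3
So N_AT = 7 and N_GC = 16.
Tm = 4·16 + 2·7 = 64 + 14 = 78°C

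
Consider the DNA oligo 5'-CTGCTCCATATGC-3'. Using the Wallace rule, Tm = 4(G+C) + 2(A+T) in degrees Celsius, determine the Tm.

40°C

Scanning the sequence gives T=4, G=2, A=2, C=5.
A+T = 6, G+C = 7
Tm = 4·7 + 2·6 = 28 + 12 = 40°C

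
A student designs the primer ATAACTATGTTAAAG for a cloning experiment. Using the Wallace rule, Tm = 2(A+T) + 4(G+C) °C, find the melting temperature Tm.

36°C

Counting bases: T=5, A=7, G=2, C=1
So N_AT = 12 and N_GC = 3.
Tm = 2×12 + 4×3 = 36°C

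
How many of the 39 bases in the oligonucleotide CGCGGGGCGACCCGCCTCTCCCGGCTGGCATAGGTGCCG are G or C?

31

Base counts: T=5, A=3, G=15, C=16
G+C = 15 + 16 = 31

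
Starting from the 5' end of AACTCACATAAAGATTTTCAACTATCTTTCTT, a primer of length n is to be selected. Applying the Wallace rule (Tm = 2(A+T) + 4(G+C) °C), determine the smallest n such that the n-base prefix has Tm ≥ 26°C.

n = 10

First 9 bases: AACTCACAT → Tm = 24°C (< 26°C)
First 10 bases: AACTCACATA → Tm = 26°C (≥ 26°C)
Each additional base adds 2°C (A/T) or 4°C (G/C), so Tm is non-decreasing in n; n = 10 is the first length to reach 26°C.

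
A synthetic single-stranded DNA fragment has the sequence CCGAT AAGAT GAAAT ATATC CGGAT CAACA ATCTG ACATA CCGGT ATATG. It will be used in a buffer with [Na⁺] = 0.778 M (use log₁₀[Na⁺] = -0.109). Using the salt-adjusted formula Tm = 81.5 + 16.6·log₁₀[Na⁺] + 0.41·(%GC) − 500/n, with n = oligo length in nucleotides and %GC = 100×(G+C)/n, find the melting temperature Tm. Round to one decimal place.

85.3°C

Length n = 50. A=19, C=10, G=9, T=12
G+C = 19, so %GC = 19/50 × 100 = 38%
Salt term: 16.6 × (-0.109) = -1.809
GC term: 0.41 × 38 = 15.58; length term: −500/50 = −10
Tm = 81.5 + (-1.809) + 15.58 − 10 = 85.271 → 85.3°C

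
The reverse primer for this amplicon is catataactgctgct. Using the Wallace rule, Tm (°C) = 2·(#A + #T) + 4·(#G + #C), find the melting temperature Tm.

42°C

Scanning the sequence gives T=5, C=4, A=4, G=2.
A+T = 9, G+C = 6
Tm = 2(9) + 4(6) = 18 + 24 = 42°C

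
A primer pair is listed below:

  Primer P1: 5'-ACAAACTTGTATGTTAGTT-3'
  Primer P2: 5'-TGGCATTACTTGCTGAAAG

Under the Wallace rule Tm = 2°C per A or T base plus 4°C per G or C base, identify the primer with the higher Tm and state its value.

Primer P2, 54°C

Primer P1: A+T=14, G+C=5 → Tm = 2(14)+4(5) = 48°C
Primer P2: A+T=11, G+C=8 → Tm = 2(11)+4(8) = 54°C
48°C vs 54°C → primer P2 is higher.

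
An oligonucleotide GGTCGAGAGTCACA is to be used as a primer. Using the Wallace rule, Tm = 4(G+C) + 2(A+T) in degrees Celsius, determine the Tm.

C=3, A=4, G=5, T=2
A+T = 6, G+C = 8
Tm = 2(6) + 4(8) = 12 + 32 = 44°C

44°C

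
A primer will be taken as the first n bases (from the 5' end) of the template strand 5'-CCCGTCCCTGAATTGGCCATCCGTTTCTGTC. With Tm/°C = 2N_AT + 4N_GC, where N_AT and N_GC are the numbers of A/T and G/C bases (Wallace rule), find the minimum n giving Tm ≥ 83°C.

First 26 bases: CCCGTCCCTGAATTGGCCATCCGTTT → Tm = 82°C (< 83°C)
First 27 bases: CCCGTCCCTGAATTGGCCATCCGTTTC → Tm = 86°C (≥ 83°C)
Since every base adds ≥2°C, Tm only increases with n, so the threshold is first crossed at n = 27.

n = 27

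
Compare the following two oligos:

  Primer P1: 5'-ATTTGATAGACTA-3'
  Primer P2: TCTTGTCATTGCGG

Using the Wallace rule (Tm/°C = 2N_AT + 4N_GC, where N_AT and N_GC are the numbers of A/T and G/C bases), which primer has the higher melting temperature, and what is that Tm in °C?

Primer P1: A+T=10, G+C=3 → Tm = 2(10)+4(3) = 32°C
Primer P2: A+T=7, G+C=7 → Tm = 2(7)+4(7) = 42°C
32°C vs 42°C → primer P2 is higher.

Primer P2, 42°C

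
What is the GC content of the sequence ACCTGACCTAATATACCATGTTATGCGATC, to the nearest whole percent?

Scanning the sequence gives T=9, G=4, A=9, C=8.
G+C = 4 + 8 = 12 out of 30 bases
%GC = 12/30 × 100 = 40% ≈ 40%

40%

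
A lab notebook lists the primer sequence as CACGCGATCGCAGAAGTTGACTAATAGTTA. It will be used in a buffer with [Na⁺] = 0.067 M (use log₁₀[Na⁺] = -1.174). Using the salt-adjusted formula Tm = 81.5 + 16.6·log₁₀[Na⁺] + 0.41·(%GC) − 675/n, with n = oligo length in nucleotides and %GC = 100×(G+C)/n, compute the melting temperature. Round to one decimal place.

57.3°C

Length n = 30. Base counts: A=10, C=6, G=7, T=7
G+C = 13, so %GC = 13/30 × 100 = 43.333%
Salt term: 16.6 × (-1.174) = -19.488
GC term: 0.41 × 43.333 = 17.767; length term: −675/30 = −22.5
Tm = 81.5 + (-19.488) + 17.767 − 22.5 = 57.279 → 57.3°C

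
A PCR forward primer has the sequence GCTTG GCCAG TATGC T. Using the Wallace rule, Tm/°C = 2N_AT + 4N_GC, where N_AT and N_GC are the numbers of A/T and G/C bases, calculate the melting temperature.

Base counts: A=2, T=5, C=4, G=5
A+T = 7, G+C = 9
Tm = 4·9 + 2·7 = 36 + 14 = 50°C

50°C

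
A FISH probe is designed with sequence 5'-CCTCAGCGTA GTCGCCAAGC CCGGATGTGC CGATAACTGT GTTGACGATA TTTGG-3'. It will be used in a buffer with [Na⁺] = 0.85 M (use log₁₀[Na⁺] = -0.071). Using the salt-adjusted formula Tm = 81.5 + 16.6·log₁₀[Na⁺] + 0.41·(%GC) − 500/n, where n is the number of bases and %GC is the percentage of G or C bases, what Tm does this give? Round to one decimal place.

93.6°C

Length n = 55. Counting bases: G=16, A=11, T=14, C=14
G+C = 30, so %GC = 30/55 × 100 = 54.545%
Salt term: 16.6 × (-0.071) = -1.179
GC term: 0.41 × 54.545 = 22.363; length term: −500/55 = −9.091
Tm = 81.5 + (-1.179) + 22.363 − 9.091 = 93.593 → 93.6°C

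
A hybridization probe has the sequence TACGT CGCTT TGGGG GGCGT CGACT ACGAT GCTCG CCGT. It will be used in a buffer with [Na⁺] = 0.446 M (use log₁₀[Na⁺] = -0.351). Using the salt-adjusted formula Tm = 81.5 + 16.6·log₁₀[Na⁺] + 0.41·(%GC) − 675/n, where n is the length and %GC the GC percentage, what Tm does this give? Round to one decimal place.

84.6°C

Length n = 39. G=14, C=11, A=4, T=10
G+C = 25, so %GC = 25/39 × 100 = 64.103%
Salt term: 16.6 × (-0.351) = -5.827
GC term: 0.41 × 64.103 = 26.282; length term: −675/39 = −17.308
Tm = 81.5 + (-5.827) + 26.282 − 17.308 = 84.647 → 84.6°C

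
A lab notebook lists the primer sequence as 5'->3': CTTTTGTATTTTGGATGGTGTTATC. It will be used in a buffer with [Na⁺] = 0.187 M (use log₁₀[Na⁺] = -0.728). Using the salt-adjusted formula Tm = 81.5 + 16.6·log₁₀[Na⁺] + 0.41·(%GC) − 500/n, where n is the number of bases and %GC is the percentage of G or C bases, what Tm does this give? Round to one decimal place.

62.5°C

Length n = 25. Counting bases: G=6, C=2, A=3, T=14
G+C = 8, so %GC = 8/25 × 100 = 32%
Salt term: 16.6 × (-0.728) = -12.085
GC term: 0.41 × 32 = 13.12; length term: −500/25 = −20
Tm = 81.5 + (-12.085) + 13.12 − 20 = 62.535 → 62.5°C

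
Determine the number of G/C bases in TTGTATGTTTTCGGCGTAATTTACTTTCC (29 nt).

Base counts: G=5, C=5, A=4, T=15
G+C = 5 + 5 = 10

10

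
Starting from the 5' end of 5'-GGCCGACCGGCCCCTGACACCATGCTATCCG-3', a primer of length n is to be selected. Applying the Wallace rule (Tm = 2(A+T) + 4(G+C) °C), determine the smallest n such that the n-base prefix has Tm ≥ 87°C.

First 24 bases: GGCCGACCGGCCCCTGACACCATG → Tm = 84°C (< 87°C)
First 25 bases: GGCCGACCGGCCCCTGACACCATGC → Tm = 88°C (≥ 87°C)
Since every base adds ≥2°C, Tm only increases with n, so the threshold is first crossed at n = 25.

n = 25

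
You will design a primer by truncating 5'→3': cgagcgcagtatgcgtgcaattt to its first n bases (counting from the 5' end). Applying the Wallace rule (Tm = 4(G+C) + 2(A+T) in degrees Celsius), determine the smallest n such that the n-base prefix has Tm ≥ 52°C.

First 15 bases: CGAGCGCAGTATGCG → Tm = 50°C (< 52°C)
First 16 bases: CGAGCGCAGTATGCGT → Tm = 52°C (≥ 52°C)
Since every base adds ≥2°C, Tm only increases with n, so the threshold is first crossed at n = 16.

n = 16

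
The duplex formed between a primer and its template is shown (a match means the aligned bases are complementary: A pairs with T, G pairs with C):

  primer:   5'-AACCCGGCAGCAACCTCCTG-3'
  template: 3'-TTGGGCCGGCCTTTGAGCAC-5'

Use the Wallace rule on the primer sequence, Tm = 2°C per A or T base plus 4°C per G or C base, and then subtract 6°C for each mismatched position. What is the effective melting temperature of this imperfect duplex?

Primer base counts: A=5, T=2, G=4, C=9 → A+T=7, G+C=13
Perfect-match Tm = 2(7) + 4(13) = 14 + 52 = 66°C
Mismatches (positions where the bases are not complementary): 4 (at positions 9, 11, 14, 18)
Effective Tm = 66 − 4×6 = 66 − 24 = 42°C

42°C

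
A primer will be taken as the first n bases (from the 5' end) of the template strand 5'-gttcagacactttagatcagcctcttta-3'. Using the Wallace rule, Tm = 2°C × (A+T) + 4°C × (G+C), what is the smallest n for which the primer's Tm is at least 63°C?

First 21 bases: GTTCAGACACTTTAGATCAGC → Tm = 60°C (< 63°C)
First 22 bases: GTTCAGACACTTTAGATCAGCC → Tm = 64°C (≥ 63°C)
Each additional base adds 2°C (A/T) or 4°C (G/C), so Tm is non-decreasing in n; n = 22 is the first length to reach 63°C.

n = 22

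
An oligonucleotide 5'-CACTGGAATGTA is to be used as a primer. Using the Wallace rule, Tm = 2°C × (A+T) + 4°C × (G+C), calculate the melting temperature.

Scanning the sequence gives G=3, T=3, A=4, C=2.
So N_AT = 7 and N_GC = 5.
Tm = 2(7) + 4(5) = 14 + 20 = 34°C

34°C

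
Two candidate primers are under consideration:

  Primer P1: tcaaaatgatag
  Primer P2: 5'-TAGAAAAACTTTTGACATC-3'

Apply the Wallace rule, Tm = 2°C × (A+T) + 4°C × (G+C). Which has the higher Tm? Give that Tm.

Primer P2, 48°C

Primer P1: A+T=9, G+C=3 → Tm = 2(9)+4(3) = 30°C
Primer P2: A+T=14, G+C=5 → Tm = 2(14)+4(5) = 48°C
30°C vs 48°C → primer P2 is higher.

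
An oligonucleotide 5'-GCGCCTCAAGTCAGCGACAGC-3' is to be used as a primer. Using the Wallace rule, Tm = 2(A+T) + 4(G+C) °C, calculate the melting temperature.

70°C

Base counts: A=5, G=6, T=2, C=8
AT pairs contribute 7, GC pairs contribute 14.
Tm = 4·14 + 2·7 = 56 + 14 = 70°C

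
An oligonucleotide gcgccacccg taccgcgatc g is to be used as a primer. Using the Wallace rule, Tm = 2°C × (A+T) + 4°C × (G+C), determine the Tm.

G=6, T=2, A=3, C=10
So N_AT = 5 and N_GC = 16.
Tm = 4·16 + 2·5 = 64 + 10 = 74°C

74°C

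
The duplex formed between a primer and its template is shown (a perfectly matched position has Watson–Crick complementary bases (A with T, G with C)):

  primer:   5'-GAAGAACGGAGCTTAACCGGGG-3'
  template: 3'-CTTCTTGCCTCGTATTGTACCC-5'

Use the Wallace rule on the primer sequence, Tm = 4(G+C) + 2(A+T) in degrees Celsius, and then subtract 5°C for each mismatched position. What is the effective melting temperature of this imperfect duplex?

Primer base counts: A=7, T=2, G=9, C=4 → A+T=9, G+C=13
Perfect-match Tm = 2(9) + 4(13) = 18 + 52 = 70°C
Mismatches (positions where the bases are not complementary): 3 (at positions 13, 18, 19)
Effective Tm = 70 − 3×5 = 70 − 15 = 55°C

55°C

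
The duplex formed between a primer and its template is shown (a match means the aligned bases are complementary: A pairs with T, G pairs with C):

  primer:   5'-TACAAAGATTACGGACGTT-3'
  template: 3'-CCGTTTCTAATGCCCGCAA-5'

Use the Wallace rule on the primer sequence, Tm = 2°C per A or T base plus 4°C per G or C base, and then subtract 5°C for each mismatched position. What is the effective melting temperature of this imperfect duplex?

Primer base counts: A=7, T=5, G=4, C=3 → A+T=12, G+C=7
Perfect-match Tm = 2(12) + 4(7) = 24 + 28 = 52°C
Mismatches (positions where the bases are not complementary): 3 (at positions 1, 2, 15)
Effective Tm = 52 − 3×5 = 52 − 15 = 37°C

37°C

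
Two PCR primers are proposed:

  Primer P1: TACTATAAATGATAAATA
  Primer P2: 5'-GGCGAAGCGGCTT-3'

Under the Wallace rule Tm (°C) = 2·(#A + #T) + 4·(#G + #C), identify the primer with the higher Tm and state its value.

Primer P1: A+T=16, G+C=2 → Tm = 2(16)+4(2) = 40°C
Primer P2: A+T=4, G+C=9 → Tm = 2(4)+4(9) = 44°C
40°C vs 44°C → primer P2 is higher.

Primer P2, 44°C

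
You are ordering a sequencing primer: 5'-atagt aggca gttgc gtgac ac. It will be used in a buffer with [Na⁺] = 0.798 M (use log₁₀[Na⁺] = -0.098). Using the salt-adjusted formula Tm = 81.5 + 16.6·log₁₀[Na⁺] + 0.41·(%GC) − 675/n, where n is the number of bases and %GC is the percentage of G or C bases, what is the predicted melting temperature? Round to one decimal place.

69.7°C

Length n = 22. Counting bases: A=6, T=5, C=4, G=7
G+C = 11, so %GC = 11/22 × 100 = 50%
Salt term: 16.6 × (-0.098) = -1.627
GC term: 0.41 × 50 = 20.5; length term: −675/22 = −30.682
Tm = 81.5 + (-1.627) + 20.5 − 30.682 = 69.691 → 69.7°C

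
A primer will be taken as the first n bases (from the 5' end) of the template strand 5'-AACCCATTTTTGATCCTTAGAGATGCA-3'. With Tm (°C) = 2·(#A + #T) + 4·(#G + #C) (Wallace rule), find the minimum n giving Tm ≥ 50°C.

First 18 bases: AACCCATTTTTGATCCTT → Tm = 48°C (< 50°C)
First 19 bases: AACCCATTTTTGATCCTTA → Tm = 50°C (≥ 50°C)
Each additional base adds 2°C (A/T) or 4°C (G/C), so Tm is non-decreasing in n; n = 19 is the first length to reach 50°C.

n = 19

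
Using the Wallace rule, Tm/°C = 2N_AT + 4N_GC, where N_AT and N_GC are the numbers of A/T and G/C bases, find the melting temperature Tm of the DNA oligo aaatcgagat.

26°C

C=1, A=5, G=2, T=2
A+T = 7, G+C = 3
Tm = 2×7 + 4×3 = 26°C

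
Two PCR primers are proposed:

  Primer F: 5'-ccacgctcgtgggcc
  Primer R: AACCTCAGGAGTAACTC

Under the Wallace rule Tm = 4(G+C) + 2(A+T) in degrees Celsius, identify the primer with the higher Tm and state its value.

Primer F: A+T=3, G+C=12 → Tm = 2(3)+4(12) = 54°C
Primer R: A+T=9, G+C=8 → Tm = 2(9)+4(8) = 50°C
54°C vs 50°C → primer F is higher.

Primer F, 54°C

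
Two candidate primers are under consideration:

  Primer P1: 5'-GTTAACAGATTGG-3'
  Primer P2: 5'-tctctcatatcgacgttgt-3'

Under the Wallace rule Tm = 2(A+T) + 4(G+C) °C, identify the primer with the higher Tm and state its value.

Primer P2, 54°C

Primer P1: A+T=8, G+C=5 → Tm = 2(8)+4(5) = 36°C
Primer P2: A+T=11, G+C=8 → Tm = 2(11)+4(8) = 54°C
36°C vs 54°C → primer P2 is higher.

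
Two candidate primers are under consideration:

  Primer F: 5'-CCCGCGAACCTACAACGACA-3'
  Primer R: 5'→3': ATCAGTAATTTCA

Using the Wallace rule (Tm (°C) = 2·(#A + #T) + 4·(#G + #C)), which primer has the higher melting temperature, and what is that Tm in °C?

Primer F, 64°C

Primer F: A+T=8, G+C=12 → Tm = 2(8)+4(12) = 64°C
Primer R: A+T=10, G+C=3 → Tm = 2(10)+4(3) = 32°C
64°C vs 32°C → primer F is higher.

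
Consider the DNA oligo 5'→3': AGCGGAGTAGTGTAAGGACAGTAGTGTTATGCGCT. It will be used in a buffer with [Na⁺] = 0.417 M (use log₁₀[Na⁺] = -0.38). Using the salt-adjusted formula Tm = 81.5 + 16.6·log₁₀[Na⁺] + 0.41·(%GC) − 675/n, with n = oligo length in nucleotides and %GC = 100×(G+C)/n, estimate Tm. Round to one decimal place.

75.8°C

Length n = 35. Scanning the sequence gives G=13, T=9, C=4, A=9.
G+C = 17, so %GC = 17/35 × 100 = 48.571%
Salt term: 16.6 × (-0.38) = -6.308
GC term: 0.41 × 48.571 = 19.914; length term: −675/35 = −19.286
Tm = 81.5 + (-6.308) + 19.914 − 19.286 = 75.82 → 75.8°C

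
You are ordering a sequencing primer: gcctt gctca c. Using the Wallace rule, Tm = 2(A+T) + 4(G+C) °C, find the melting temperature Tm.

36°C

Counting bases: A=1, C=5, G=2, T=3
AT pairs contribute 4, GC pairs contribute 7.
Tm = 2×4 + 4×7 = 36°C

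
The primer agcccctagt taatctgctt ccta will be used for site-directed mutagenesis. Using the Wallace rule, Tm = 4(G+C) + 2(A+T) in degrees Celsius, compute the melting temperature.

70°C

Base counts: G=3, A=5, T=8, C=8
AT pairs contribute 13, GC pairs contribute 11.
Tm = 2×13 + 4×11 = 70°C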